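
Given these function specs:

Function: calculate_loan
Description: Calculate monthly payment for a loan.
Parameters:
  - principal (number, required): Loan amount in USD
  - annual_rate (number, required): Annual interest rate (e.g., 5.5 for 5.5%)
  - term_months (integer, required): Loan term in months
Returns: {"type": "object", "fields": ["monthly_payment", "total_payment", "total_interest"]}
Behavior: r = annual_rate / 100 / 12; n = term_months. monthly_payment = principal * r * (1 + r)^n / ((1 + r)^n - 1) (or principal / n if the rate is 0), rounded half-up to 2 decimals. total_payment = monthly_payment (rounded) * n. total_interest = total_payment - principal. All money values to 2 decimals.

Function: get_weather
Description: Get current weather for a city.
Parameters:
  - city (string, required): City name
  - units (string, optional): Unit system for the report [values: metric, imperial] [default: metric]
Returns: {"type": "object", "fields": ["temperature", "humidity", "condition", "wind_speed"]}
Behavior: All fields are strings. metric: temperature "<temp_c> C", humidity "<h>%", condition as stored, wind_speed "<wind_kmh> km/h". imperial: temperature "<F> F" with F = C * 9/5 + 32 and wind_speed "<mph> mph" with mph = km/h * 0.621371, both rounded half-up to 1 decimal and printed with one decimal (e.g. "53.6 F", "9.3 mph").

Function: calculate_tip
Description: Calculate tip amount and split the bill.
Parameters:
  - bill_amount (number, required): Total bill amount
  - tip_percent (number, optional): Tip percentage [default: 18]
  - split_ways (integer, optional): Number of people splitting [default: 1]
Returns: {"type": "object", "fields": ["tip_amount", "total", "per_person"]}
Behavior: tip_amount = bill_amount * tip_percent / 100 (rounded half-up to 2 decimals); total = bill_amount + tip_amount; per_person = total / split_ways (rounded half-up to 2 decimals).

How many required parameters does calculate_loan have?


Parameters of calculate_loan: principal (required), annual_rate (required), term_months (required)
Required count:
3


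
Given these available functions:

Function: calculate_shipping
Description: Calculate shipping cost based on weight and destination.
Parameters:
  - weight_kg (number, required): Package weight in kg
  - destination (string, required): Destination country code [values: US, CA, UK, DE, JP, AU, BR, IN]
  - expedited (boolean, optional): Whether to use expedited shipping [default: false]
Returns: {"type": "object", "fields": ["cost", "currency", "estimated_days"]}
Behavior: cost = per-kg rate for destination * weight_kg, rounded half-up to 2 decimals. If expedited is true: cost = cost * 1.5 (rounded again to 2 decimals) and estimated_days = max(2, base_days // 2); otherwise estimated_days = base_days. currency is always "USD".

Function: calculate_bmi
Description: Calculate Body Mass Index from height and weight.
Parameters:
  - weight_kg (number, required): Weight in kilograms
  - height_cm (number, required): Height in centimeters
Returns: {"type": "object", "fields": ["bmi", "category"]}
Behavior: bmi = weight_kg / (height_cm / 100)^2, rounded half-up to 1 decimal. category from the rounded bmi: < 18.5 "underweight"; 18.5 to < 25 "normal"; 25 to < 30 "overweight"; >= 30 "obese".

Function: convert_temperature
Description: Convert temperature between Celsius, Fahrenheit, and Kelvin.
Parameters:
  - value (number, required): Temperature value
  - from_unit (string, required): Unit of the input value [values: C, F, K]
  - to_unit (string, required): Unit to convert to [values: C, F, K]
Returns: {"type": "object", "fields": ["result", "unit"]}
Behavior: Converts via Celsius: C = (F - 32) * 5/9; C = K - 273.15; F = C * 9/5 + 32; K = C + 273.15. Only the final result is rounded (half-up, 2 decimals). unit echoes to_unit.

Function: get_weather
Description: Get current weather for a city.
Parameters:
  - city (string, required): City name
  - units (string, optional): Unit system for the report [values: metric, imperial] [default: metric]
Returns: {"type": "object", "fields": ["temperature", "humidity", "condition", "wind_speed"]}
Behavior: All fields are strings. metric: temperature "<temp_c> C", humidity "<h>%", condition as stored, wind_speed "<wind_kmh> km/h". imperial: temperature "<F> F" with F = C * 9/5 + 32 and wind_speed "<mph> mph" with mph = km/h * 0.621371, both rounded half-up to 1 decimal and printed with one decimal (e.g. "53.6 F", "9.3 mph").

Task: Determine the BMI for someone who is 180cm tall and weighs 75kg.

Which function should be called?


The task needs a function whose description is: Calculate Body Mass Index from height and weight.
calculate_bmi


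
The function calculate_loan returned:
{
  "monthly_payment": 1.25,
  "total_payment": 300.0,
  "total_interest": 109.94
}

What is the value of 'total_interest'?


109.94


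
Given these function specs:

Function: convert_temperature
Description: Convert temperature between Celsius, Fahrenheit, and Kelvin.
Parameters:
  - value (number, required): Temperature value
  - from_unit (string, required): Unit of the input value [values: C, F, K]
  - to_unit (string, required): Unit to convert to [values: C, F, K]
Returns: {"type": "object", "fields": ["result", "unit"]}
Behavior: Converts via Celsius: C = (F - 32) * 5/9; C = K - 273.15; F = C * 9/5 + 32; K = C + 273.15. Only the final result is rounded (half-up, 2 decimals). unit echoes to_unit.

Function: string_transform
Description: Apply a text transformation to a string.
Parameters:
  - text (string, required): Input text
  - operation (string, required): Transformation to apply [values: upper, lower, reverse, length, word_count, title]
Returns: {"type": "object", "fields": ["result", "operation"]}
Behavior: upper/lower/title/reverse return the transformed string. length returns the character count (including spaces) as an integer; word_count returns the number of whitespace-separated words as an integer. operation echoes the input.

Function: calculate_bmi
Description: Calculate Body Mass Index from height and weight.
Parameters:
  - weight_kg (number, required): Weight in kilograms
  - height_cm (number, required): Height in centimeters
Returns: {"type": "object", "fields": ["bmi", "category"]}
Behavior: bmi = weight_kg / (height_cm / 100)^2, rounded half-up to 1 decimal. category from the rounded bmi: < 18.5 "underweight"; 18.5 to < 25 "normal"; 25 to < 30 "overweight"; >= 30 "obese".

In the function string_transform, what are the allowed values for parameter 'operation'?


The string_transform spec declares:
  - operation (string, required): Transformation to apply [values: upper, lower, reverse, length, word_count, title]
Allowed values:
upper, lower, reverse, length, word_count, title


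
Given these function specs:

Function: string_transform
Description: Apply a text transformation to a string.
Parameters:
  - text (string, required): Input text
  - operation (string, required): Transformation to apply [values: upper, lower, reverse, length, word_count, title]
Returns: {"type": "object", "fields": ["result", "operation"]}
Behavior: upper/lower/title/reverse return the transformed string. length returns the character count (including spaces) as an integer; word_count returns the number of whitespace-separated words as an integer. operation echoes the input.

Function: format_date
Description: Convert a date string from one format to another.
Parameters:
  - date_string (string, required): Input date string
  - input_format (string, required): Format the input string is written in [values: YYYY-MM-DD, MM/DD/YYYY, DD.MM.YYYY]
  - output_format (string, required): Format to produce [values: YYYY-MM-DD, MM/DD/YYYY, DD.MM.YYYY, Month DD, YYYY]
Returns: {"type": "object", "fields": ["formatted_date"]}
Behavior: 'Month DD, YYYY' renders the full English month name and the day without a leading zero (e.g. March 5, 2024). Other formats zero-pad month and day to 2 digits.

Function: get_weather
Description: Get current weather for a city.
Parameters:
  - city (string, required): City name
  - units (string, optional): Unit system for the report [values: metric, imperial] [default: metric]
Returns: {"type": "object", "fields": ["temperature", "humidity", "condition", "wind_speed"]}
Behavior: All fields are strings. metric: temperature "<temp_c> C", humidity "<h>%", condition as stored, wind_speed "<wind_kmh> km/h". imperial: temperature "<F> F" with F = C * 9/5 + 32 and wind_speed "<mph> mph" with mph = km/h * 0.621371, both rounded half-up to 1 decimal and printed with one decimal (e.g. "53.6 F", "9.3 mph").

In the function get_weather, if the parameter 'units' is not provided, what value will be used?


The get_weather spec declares:
  - units (string, optional): Unit system for the report [values: metric, imperial] [default: metric]
Default:
metric


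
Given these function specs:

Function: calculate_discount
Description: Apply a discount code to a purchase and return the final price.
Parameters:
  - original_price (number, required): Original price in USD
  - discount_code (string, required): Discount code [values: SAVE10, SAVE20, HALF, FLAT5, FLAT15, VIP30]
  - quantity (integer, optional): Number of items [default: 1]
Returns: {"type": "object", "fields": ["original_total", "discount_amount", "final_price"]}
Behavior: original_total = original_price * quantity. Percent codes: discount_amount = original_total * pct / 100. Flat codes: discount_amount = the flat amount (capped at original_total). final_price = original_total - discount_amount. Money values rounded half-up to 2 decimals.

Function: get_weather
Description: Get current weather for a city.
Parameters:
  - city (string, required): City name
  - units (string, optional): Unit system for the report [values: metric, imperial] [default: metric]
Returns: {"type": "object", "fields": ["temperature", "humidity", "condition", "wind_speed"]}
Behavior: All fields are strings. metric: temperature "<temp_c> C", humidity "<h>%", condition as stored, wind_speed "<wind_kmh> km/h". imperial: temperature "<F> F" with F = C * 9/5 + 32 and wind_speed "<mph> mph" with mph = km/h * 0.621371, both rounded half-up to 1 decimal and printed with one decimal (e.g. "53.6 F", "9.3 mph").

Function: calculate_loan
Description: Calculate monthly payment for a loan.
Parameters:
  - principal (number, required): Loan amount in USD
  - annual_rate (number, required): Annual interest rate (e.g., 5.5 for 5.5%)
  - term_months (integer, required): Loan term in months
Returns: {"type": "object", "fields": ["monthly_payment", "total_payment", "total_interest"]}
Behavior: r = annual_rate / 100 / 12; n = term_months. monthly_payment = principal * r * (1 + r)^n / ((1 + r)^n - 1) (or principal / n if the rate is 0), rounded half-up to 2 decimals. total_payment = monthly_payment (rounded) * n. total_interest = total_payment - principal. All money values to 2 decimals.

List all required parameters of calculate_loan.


Parameters of calculate_loan and their required/optional flag:
  principal: required
  annual_rate: required
  term_months: required
annual_rate, principal, term_months


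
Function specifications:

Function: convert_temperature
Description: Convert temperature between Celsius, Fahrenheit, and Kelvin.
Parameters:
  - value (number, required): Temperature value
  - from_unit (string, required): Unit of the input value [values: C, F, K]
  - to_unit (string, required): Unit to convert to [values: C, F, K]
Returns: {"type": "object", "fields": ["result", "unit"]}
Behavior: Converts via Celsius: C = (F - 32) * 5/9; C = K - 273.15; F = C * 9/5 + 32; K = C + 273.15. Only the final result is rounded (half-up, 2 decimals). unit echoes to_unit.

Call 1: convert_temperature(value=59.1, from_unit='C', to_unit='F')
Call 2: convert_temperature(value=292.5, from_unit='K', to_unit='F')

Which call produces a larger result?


Call 1:
  Input already in C: 59.1
  To F: 59.1 * 9/5 + 32 = 138.38
  Round to 2 decimals: 138.38
  -> 138.38 F
Call 2:
  To C: 292.5 - 273.15 = 19.35
  To F: 19.35 * 9/5 + 32 = 66.83
  Round to 2 decimals: 66.83
  -> 66.83 F
Call 1 (138.38 F)


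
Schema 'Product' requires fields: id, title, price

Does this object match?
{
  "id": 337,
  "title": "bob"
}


Checking required fields...
Missing: price
Invalid - missing required field 'price'


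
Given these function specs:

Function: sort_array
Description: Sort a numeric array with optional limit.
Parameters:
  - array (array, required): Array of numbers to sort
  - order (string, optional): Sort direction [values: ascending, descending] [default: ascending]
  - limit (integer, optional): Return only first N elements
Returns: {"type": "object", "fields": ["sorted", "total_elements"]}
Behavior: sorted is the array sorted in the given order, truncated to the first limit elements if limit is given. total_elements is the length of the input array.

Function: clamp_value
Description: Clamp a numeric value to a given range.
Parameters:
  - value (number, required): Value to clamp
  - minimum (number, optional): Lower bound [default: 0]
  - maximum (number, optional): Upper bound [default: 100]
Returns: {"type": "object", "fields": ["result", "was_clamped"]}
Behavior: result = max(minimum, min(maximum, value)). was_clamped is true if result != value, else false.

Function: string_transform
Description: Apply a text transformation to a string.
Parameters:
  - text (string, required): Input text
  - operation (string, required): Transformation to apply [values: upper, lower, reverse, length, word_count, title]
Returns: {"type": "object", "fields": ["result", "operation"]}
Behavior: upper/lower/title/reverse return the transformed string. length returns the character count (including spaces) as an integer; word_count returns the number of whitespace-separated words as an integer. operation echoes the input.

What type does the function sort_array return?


The sort_array spec declares Returns: {"type": "object", "fields": ["sorted", "total_elements"]}
Type:
object


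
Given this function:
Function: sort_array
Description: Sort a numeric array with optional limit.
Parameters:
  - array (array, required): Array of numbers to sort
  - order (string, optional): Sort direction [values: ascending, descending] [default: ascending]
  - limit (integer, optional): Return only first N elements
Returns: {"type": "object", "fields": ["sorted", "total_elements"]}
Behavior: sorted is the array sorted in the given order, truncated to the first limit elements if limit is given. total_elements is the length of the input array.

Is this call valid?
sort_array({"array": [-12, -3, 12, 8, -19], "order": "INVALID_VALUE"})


Checking parameter values...
Parameter 'order' has value 'INVALID_VALUE' not in allowed: ascending, descending
Invalid - 'order' must be one of ascending, descending


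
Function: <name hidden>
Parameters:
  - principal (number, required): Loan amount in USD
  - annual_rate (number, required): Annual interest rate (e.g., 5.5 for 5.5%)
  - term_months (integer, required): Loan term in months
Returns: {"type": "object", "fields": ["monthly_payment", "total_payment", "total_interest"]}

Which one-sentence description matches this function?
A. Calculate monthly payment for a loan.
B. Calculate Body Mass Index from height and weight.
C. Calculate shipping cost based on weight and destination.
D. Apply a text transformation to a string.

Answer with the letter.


Parameters principal, annual_rate, term_months and return ["monthly_payment", "total_payment", "total_interest"] fit: Calculate monthly payment for a loan.
A


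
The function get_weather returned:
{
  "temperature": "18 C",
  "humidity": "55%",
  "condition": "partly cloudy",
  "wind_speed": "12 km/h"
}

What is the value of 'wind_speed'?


12 km/h


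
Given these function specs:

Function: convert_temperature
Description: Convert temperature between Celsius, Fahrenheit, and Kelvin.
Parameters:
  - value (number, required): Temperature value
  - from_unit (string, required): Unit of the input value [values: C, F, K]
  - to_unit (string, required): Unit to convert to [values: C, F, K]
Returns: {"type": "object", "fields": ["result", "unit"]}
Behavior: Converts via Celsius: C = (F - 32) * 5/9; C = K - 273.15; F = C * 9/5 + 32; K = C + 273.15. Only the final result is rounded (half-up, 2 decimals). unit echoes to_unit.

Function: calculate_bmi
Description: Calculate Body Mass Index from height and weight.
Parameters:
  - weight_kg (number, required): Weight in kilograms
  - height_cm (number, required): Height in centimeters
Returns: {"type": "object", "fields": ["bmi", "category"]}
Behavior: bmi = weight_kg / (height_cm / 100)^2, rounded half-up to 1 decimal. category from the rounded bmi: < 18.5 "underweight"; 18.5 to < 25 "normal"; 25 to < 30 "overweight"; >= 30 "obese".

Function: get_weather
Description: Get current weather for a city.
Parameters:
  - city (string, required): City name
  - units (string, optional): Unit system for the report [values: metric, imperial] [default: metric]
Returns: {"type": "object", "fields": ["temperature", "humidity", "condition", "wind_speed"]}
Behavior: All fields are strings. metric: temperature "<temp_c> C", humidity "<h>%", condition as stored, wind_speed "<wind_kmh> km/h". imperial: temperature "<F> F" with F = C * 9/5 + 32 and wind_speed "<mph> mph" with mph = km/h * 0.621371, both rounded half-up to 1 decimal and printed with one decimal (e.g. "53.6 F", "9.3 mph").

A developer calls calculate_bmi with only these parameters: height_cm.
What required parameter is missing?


Required parameters: weight_kg, height_cm
Provided: height_cm
Missing: weight_kg
weight_kg


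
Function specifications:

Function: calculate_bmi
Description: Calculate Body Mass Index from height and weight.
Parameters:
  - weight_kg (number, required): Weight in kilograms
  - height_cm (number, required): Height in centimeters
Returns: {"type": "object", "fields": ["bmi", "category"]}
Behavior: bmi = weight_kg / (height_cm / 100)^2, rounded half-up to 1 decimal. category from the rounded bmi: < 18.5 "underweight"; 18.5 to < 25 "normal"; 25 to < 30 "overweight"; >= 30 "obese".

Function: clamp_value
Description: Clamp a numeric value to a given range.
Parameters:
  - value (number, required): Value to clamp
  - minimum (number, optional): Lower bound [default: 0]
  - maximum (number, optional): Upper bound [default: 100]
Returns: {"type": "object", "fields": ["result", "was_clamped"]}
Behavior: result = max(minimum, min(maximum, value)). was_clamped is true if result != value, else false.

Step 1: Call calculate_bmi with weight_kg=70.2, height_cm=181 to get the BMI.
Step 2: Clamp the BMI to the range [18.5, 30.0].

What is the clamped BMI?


Step 1: calculate_bmi(weight_kg=70.2, height_cm=181)
  height_m = 181 / 100 = 1.81
  bmi = 70.2 / 1.81^2 = 70.2 / 3.2761 = 21.427917 -> 21.4
  18.5 <= 21.4 < 25 -> normal
  -> bmi = 21.4
Step 2: clamp_value(value=21.4, minimum=18.5, maximum=30.0)
  result = max(18.5, min(30.0, 21.4)) = max(18.5, 21.4) = 21.4
  was_clamped = (21.4 != 21.4) = false
  -> result = 21.4
21.4


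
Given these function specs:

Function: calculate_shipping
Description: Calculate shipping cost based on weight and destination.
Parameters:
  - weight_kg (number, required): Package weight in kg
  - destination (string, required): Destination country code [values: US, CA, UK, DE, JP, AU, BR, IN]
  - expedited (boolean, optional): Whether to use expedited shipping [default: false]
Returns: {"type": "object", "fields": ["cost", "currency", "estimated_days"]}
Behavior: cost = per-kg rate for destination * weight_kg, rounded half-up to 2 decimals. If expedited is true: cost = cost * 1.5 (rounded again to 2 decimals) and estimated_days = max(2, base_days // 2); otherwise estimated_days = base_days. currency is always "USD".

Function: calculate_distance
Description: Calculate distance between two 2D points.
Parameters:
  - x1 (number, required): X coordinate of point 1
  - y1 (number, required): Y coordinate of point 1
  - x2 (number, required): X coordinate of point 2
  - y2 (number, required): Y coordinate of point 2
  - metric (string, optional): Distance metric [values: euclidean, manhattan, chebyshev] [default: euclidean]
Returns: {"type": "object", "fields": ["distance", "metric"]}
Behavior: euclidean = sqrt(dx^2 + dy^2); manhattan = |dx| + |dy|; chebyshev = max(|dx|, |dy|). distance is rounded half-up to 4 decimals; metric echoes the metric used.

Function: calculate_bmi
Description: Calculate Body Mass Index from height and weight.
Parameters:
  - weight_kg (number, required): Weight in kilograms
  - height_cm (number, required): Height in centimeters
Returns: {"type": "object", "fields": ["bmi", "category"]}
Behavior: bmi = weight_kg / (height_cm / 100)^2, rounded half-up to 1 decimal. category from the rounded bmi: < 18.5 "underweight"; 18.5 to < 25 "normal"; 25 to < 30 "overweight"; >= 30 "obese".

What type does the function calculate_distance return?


The calculate_distance spec declares Returns: {"type": "object", "fields": ["distance", "metric"]}
Type:
object


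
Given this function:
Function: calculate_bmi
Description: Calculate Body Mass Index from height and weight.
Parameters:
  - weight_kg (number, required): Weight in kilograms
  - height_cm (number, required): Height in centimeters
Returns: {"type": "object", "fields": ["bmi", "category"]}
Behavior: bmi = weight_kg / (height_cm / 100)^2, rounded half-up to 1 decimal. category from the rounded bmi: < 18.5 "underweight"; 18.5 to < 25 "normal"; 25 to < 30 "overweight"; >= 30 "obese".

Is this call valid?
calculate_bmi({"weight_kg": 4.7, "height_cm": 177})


Checking all required parameters present and types match... All valid.
Valid


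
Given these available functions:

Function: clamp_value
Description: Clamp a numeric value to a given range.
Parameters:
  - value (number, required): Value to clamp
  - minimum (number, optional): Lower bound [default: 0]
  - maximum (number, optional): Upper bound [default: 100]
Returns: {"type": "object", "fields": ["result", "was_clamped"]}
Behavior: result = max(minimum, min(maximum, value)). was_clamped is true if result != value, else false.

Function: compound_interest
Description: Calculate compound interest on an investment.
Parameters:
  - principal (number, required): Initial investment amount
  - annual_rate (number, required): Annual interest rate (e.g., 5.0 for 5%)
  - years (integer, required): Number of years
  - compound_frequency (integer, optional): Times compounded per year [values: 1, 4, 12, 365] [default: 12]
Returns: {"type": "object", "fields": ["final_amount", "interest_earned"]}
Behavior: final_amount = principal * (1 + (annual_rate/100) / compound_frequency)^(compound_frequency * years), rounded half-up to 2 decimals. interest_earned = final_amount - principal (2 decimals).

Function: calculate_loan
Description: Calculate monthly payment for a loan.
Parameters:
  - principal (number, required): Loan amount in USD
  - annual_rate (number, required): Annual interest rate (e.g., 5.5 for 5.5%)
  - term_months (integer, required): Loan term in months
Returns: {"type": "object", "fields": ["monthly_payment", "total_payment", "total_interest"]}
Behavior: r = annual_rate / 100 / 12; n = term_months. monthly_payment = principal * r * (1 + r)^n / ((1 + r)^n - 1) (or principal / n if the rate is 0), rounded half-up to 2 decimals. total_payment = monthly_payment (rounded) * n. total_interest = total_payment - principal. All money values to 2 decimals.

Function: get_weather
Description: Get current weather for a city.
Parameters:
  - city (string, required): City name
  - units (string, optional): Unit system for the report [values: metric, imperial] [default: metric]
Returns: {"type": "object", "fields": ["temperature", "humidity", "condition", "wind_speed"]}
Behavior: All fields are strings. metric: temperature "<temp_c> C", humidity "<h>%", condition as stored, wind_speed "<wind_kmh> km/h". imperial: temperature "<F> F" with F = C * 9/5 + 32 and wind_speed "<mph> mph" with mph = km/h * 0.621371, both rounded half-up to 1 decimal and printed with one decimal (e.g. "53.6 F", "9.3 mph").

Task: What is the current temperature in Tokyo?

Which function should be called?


The task needs a function whose description is: Get current weather for a city.
get_weather


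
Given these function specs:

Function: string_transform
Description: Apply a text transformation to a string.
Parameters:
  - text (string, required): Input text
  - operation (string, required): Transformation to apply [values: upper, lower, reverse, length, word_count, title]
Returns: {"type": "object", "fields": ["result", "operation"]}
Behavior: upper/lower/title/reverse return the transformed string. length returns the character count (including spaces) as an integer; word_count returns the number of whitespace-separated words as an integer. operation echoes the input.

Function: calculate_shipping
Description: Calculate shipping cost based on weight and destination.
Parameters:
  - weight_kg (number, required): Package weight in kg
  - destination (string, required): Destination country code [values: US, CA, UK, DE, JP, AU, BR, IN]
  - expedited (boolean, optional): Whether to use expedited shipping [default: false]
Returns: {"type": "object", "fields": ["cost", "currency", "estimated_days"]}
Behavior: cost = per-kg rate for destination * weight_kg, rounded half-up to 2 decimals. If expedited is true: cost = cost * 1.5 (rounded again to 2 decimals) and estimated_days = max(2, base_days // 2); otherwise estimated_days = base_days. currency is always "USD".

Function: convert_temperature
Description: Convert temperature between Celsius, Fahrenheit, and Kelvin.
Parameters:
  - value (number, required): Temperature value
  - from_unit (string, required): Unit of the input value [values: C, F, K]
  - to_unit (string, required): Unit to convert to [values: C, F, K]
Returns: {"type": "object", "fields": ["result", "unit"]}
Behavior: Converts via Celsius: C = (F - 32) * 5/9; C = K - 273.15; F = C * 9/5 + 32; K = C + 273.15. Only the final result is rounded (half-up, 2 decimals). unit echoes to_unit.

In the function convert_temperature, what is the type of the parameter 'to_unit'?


The convert_temperature spec declares:
  - to_unit (string, required): Unit to convert to [values: C, F, K]
Type:
string


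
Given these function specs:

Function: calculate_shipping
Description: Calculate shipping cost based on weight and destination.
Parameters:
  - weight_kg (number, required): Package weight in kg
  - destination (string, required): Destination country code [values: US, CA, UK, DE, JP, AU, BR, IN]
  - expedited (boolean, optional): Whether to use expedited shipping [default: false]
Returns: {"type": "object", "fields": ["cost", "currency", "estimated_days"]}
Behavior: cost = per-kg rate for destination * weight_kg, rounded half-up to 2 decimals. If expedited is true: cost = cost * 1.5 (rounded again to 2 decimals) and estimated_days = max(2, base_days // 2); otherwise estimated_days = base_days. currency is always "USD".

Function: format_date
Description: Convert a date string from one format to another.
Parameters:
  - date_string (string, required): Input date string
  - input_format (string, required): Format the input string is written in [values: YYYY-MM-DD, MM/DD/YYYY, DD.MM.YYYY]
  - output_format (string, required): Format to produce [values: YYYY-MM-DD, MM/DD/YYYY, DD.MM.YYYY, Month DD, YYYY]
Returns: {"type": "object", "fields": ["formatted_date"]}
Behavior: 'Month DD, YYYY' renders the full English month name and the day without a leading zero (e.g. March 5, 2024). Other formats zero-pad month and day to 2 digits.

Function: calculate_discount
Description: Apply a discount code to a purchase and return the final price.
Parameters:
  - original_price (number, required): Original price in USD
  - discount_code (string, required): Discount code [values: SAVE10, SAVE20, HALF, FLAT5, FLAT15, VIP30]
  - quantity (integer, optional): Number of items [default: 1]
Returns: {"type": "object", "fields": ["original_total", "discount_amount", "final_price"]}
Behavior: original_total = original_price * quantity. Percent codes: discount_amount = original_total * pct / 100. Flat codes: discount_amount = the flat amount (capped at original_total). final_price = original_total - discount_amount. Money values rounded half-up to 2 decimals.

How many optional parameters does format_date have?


Parameters of format_date: date_string (required), input_format (required), output_format (required)
Optional count:
0


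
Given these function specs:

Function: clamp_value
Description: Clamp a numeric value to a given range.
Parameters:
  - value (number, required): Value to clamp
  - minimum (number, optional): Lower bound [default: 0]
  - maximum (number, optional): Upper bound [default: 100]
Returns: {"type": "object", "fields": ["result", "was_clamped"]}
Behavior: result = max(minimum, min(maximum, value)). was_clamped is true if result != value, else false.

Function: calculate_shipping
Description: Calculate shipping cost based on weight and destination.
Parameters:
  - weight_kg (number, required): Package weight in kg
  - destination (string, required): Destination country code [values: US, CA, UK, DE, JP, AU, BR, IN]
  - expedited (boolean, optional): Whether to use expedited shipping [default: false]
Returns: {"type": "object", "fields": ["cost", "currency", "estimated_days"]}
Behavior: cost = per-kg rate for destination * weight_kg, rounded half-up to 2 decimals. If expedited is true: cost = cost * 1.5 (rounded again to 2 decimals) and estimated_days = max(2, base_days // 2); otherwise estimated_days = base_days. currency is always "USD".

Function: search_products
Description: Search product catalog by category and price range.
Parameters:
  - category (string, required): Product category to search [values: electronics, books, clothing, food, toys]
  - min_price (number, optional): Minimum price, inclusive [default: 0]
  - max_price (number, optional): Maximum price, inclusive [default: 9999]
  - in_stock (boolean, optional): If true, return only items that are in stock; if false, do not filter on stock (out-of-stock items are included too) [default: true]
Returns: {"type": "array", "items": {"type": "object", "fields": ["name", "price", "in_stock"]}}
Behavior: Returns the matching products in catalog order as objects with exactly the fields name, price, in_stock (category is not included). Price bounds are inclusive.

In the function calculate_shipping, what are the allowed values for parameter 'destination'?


The calculate_shipping spec declares:
  - destination (string, required): Destination country code [values: US, CA, UK, DE, JP, AU, BR, IN]
Allowed values:
US, CA, UK, DE, JP, AU, BR, IN


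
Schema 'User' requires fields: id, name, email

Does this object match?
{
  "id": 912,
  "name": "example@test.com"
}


Checking required fields...
Missing: email
Invalid - missing required field 'email'


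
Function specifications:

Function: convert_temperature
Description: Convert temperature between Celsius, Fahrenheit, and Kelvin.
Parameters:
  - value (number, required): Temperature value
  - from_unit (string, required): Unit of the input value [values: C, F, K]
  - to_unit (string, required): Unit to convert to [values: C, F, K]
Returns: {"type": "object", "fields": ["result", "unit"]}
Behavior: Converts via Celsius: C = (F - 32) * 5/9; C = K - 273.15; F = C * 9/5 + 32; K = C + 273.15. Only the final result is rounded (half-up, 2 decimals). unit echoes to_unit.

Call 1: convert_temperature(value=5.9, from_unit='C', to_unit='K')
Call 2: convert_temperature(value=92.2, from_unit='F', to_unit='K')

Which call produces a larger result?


Call 1:
  Input already in C: 5.9
  To K: 5.9 + 273.15 = 279.05
  Round to 2 decimals: 279.05
  -> 279.05 K
Call 2:
  To C: (92.2 - 32) * 5/9 = 33.444444
  To K: 33.444444 + 273.15 = 306.594444
  Round to 2 decimals: 306.59
  -> 306.59 K
Call 2 (306.59 K)


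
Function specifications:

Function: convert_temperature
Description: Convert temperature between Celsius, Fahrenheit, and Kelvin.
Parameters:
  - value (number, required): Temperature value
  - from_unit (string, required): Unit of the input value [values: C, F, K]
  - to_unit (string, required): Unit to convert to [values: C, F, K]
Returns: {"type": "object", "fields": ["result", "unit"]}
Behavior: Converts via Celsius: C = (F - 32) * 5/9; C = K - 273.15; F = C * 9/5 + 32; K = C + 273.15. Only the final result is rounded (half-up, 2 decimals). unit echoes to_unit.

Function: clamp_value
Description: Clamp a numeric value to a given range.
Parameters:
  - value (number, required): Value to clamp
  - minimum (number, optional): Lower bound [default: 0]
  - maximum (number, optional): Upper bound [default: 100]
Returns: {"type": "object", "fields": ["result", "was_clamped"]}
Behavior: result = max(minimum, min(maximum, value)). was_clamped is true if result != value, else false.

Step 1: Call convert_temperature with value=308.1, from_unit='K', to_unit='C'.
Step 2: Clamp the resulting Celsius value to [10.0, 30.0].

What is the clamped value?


Step 1: convert_temperature(value=308.1, from_unit=K, to_unit=C)
  To C: 308.1 - 273.15 = 34.95
  Target is C: 34.95
  Round to 2 decimals: 34.95
  -> result = 34.95 C
Step 2: clamp_value(value=34.95, minimum=10.0, maximum=30.0)
  result = max(10.0, min(30.0, 34.95)) = max(10.0, 30.0) = 30.0
  was_clamped = (30.0 != 34.95) = true
  -> result = 30.0
30.0


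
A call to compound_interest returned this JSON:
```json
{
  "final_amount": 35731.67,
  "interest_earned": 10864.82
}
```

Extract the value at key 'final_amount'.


35731.67


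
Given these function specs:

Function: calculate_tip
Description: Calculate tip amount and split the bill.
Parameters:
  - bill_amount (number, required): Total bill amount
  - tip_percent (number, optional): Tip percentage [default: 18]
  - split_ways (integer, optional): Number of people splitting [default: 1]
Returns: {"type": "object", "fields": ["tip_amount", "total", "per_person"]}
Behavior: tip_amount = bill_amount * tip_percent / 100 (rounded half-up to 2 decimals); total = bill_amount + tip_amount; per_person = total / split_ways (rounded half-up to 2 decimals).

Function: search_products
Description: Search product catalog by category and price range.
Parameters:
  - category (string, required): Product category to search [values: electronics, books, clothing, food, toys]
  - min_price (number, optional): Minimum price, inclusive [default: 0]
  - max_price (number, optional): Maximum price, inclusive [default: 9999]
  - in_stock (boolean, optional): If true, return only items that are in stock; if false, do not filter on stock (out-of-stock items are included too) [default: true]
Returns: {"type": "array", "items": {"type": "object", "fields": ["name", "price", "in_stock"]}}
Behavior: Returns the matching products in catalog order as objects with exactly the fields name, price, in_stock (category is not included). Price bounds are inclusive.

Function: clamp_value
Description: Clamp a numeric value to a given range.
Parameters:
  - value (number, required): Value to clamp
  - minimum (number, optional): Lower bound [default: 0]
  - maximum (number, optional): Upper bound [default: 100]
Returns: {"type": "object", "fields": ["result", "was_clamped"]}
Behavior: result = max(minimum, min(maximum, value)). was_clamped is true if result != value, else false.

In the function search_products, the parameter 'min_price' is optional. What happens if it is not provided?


The search_products spec declares:
  - min_price (number, optional): Minimum price, inclusive [default: 0]
It defaults to 0


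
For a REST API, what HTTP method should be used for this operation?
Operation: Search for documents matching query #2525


GET = read, POST = create, PUT = update/replace, DELETE = remove
This operation is a read.
GET


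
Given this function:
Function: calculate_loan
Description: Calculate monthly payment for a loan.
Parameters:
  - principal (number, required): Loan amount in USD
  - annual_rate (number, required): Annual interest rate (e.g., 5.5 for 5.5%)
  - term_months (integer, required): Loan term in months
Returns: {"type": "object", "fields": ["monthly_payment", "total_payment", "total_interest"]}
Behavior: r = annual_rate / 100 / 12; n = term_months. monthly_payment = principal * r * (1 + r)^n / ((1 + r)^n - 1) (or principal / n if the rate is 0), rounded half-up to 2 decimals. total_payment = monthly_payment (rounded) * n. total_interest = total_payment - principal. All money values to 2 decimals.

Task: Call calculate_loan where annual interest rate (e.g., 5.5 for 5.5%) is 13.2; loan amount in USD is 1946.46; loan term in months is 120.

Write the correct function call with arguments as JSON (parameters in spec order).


Mapping each described value to its parameter name:
  'Annual interest rate (e.g., 5.5 for 5.5%)' -> annual_rate = 13.2
  'Loan amount in USD' -> principal = 1946.46
  'Loan term in months' -> term_months = 120
calculate_loan({"principal": 1946.46, "annual_rate": 13.2, "term_months": 120})


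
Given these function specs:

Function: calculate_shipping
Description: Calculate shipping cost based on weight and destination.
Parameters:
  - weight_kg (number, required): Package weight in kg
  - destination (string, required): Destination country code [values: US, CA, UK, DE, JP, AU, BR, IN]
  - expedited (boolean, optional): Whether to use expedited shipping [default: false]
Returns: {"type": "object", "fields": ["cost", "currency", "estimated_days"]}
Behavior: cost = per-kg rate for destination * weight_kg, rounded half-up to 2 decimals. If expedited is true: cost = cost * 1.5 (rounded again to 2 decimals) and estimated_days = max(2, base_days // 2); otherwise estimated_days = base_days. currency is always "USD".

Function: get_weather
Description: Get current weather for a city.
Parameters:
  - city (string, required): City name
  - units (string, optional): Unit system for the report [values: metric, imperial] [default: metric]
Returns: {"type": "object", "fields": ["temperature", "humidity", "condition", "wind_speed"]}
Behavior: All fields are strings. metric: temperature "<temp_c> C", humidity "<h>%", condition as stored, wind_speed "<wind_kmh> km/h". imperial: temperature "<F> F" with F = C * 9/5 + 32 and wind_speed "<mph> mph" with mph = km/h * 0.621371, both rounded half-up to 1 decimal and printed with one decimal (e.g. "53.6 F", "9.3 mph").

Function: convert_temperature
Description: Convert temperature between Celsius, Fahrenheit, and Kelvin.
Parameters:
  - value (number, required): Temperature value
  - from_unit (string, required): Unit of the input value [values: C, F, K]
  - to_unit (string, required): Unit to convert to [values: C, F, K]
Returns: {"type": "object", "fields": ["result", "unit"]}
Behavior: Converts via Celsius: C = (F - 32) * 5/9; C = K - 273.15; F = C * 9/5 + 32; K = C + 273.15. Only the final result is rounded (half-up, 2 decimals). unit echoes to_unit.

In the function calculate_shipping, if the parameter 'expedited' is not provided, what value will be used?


The calculate_shipping spec declares:
  - expedited (boolean, optional): Whether to use expedited shipping [default: false]
Default:
false


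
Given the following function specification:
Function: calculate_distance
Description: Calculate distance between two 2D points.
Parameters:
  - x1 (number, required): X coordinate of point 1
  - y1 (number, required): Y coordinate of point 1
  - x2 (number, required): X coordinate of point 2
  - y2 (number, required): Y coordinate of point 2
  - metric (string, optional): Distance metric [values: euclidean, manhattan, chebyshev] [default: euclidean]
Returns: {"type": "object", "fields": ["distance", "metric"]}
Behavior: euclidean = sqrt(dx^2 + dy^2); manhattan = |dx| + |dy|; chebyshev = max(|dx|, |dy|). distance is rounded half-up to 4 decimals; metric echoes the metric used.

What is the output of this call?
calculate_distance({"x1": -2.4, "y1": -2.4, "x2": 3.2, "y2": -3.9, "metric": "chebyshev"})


|dx| = |3.2 - -2.4| = 5.6; |dy| = |-3.9 - -2.4| = 1.5
chebyshev: max(5.6, 1.5) = 5.6
Round to 4 decimals: 5.6
Output:
{"distance": 5.6, "metric": "chebyshev"}


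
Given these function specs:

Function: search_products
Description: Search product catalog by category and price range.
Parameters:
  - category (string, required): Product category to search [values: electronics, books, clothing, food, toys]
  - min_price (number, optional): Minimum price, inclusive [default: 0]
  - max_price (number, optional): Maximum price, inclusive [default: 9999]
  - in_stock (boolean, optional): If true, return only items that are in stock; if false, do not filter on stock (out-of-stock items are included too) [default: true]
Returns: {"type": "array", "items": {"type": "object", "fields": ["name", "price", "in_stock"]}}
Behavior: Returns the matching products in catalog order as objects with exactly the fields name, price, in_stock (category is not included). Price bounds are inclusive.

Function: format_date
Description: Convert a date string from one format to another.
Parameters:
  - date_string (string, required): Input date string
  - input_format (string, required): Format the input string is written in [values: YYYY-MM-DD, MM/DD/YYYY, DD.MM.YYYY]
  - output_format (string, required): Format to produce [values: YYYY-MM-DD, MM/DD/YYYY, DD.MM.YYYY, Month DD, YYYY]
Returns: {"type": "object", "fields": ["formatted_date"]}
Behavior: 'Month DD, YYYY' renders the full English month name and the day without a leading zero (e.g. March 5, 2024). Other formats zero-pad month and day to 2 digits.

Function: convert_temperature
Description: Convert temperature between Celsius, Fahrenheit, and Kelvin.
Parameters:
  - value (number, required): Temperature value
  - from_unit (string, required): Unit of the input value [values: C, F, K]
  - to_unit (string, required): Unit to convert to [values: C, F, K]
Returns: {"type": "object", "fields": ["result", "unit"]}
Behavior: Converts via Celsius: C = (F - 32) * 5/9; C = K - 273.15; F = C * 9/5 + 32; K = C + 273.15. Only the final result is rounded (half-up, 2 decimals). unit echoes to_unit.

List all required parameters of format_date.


Parameters of format_date and their required/optional flag:
  date_string: required
  input_format: required
  output_format: required
date_string, input_format, output_format
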